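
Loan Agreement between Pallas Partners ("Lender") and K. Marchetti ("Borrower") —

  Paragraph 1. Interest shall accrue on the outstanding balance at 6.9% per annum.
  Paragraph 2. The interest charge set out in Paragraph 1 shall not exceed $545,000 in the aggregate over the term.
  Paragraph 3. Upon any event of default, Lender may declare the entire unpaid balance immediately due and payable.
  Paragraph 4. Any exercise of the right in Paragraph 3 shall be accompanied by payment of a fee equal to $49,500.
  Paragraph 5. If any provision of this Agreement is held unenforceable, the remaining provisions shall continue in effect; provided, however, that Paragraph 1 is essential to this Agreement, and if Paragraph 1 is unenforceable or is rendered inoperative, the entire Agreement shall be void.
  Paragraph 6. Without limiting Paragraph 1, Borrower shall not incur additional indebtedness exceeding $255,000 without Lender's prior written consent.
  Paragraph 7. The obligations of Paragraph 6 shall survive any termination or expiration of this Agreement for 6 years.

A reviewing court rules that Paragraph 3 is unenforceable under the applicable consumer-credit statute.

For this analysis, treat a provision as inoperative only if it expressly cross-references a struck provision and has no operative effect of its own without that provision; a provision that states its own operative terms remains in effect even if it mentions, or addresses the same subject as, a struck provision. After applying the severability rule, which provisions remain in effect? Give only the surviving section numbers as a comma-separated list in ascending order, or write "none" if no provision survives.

Paragraph 3 is struck. Paragraph 4 merely fixes the exercise fee for Paragraph 3; with Paragraph 3 gone it has nothing to operate on and falls away. Paragraph 5 makes Paragraph 1 an essential term, but Paragraph 1 is unaffected, so the severability proviso in Paragraph 5 preserves the remaining provisions. That leaves Paragraph 1, Paragraph 2, Paragraph 5, Paragraph 6, and Paragraph 7 in effect.

1, 2, 5, 6, 7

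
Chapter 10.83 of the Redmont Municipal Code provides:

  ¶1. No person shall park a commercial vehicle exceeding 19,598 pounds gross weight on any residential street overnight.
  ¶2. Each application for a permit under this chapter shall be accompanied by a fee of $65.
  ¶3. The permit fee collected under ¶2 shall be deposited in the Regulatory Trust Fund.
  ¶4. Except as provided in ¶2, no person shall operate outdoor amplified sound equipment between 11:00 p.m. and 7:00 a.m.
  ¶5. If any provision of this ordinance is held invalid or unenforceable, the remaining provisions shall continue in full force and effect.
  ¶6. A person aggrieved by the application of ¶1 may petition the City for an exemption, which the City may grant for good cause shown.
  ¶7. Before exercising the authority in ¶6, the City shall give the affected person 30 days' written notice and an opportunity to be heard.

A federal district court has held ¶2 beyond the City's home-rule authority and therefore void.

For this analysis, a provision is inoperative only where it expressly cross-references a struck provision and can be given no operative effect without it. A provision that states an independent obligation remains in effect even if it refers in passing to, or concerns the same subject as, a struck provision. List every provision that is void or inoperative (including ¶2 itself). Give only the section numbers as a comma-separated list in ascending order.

¶2 is struck. ¶3 operates only by reference to ¶2, so it falls with ¶2. Although ¶4 refers to ¶2, its operative terms do not depend on ¶2, so it remains in effect. Under the severability clause in ¶5, the remaining provisions continue in force. That leaves ¶1, ¶4, ¶5, ¶6, and ¶7 in effect.

2, 3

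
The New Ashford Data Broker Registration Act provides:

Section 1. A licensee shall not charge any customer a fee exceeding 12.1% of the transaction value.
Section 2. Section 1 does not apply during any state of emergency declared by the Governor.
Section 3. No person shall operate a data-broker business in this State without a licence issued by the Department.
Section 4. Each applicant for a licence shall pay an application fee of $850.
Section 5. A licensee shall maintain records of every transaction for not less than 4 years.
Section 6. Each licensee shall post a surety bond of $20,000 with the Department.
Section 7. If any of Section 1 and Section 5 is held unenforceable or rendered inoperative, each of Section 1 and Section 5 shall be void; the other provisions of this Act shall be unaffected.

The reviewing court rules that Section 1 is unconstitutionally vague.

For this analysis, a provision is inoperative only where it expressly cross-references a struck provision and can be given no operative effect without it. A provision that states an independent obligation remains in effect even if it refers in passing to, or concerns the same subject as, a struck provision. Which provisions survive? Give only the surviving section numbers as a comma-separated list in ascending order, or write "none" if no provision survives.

Section 1 is struck. Section 2 merely fixes the emergency suspension of Section 1; with Section 1 gone it has nothing to operate on and falls away. Section 7 declares Section 1 and Section 5 mutually dependent; since one of them has fallen, all of them are of no effect. That brings down Section 5 as well. The remainder continues in force under Section 7. Section 3, Section 4, Section 6, and Section 7 remain in effect.

3, 4, 6, 7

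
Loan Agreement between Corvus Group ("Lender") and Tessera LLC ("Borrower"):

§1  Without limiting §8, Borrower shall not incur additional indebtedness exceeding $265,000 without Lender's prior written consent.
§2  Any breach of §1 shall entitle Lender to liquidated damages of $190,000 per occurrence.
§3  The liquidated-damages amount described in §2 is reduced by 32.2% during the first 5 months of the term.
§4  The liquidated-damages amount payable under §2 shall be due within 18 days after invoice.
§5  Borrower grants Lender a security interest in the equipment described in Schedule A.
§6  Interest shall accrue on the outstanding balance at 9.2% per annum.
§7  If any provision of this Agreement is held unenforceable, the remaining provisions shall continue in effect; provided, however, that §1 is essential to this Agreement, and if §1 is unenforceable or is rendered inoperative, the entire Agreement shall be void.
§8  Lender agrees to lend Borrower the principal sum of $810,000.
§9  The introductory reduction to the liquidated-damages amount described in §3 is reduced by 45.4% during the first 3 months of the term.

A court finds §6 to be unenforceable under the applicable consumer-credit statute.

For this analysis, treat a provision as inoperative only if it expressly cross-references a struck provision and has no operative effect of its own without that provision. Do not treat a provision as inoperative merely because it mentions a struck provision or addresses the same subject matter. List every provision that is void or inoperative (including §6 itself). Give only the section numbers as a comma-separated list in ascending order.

§6 is struck. Nothing else in the Agreement is defined by reference to §6. §7 makes §1 an essential term, but §1 is unaffected, so the severability proviso in §7 preserves the remaining provisions. §1, §2, §3, §4, §5, §7, §8, and §9 remain in effect.

6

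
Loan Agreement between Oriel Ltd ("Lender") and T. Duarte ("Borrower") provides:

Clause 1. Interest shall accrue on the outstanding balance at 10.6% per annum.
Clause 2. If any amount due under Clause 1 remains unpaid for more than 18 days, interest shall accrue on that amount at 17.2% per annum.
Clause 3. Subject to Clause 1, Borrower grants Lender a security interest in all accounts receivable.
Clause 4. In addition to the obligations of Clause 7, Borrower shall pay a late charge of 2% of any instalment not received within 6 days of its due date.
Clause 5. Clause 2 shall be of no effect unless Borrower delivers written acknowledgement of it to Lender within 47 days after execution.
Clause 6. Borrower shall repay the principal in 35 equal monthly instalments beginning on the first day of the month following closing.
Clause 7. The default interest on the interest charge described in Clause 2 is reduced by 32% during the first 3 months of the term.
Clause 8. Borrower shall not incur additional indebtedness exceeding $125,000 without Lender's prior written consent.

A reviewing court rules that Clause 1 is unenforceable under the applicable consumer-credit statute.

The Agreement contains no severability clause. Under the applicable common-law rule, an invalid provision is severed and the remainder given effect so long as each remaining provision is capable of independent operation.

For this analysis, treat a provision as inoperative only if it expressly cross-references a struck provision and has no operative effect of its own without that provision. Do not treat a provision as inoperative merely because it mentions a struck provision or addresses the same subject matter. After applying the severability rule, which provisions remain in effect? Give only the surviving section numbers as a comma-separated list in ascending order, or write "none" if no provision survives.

3, 4, 6, 8

Clause 1 is struck. Clause 2 does nothing except set the default interest on the interest charge by reference to Clause 1; with Clause 1 gone it has no independent effect and is inoperative. Clause 5 has no operative effect of its own apart from Clause 2 and is therefore inoperative. Clause 7 operates only by reference to Clause 2, so it falls with Clause 2. Although Clause 4 refers to Clause 7, its operative terms do not depend on Clause 7, so it remains in effect. Clause 3 mentions Clause 1 but its own obligation stands independently of Clause 1, so Clause 3 is not affected. With no severability clause, the stated default rule severs what cannot stand and enforces each remaining provision that can operate on its own. Clause 3, Clause 4, Clause 6, and Clause 8 remain in effect.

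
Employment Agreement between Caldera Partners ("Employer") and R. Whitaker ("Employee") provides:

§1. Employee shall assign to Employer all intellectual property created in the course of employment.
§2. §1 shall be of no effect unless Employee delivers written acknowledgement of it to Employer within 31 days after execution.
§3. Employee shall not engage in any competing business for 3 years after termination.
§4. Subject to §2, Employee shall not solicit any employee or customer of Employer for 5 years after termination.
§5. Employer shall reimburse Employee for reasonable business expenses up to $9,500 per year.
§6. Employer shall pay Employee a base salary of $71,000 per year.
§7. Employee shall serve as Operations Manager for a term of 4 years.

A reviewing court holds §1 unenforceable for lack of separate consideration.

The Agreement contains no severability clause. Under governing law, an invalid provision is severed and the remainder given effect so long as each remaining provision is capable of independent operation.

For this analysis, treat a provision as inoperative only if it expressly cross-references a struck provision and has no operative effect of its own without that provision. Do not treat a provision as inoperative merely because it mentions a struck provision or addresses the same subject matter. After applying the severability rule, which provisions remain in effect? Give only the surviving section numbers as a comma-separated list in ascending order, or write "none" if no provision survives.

3, 4, 5, 6, 7

§1 is struck. §2 has no operative effect of its own apart from §1 and is therefore inoperative. §4 mentions §2 but its own obligation stands independently of §2, so §4 is not affected. With no severability clause, the stated default rule severs what cannot stand and enforces each remaining provision that can operate on its own. That leaves §3, §4, §5, §6, and §7 in effect.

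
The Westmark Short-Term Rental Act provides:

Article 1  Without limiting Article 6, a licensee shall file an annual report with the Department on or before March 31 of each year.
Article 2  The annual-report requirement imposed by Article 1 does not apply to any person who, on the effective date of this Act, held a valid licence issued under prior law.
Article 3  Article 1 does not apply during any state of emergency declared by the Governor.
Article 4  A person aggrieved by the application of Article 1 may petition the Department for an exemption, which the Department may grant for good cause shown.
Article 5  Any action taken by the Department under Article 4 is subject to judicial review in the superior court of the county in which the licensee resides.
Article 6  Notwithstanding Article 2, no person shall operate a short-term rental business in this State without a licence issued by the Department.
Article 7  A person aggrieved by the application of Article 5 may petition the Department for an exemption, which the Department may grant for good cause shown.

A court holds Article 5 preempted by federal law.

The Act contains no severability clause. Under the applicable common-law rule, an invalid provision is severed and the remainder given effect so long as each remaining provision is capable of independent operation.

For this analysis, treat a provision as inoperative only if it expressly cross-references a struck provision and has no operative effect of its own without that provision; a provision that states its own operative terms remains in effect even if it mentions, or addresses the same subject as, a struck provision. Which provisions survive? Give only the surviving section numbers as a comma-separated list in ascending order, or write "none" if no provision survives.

1, 2, 3, 4, 6

Article 5 is struck. The only function of Article 7 is the exemption procedure for Article 5, so it cannot stand once Article 5 is removed. With no severability clause, the stated default rule severs what cannot stand and enforces each remaining provision that can operate on its own. Article 1, Article 2, Article 3, Article 4, and Article 6 remain in effect.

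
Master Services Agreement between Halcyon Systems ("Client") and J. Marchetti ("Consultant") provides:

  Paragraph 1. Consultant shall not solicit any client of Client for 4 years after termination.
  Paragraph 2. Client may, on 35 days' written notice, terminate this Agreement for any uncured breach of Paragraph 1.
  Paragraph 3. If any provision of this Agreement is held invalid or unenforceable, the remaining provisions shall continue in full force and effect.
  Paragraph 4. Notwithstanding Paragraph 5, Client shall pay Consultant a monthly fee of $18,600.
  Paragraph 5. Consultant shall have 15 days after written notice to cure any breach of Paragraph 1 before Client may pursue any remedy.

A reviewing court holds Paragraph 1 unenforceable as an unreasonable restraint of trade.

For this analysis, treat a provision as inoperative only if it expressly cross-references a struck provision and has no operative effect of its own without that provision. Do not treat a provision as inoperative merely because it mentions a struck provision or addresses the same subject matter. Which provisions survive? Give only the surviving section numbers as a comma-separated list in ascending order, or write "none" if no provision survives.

3, 4

Paragraph 1 is struck. Paragraph 2 has no operative effect of its own apart from Paragraph 1 and is therefore inoperative. The only function of Paragraph 5 is the cure period for breach of Paragraph 1, so it cannot stand once Paragraph 1 is removed. Paragraph 4 mentions Paragraph 5 but its own obligation stands independently of Paragraph 5, so Paragraph 4 is not affected. Paragraph 3 is a severability clause and preserves every provision that can still be given independent effect. That leaves Paragraph 3 and Paragraph 4 in effect.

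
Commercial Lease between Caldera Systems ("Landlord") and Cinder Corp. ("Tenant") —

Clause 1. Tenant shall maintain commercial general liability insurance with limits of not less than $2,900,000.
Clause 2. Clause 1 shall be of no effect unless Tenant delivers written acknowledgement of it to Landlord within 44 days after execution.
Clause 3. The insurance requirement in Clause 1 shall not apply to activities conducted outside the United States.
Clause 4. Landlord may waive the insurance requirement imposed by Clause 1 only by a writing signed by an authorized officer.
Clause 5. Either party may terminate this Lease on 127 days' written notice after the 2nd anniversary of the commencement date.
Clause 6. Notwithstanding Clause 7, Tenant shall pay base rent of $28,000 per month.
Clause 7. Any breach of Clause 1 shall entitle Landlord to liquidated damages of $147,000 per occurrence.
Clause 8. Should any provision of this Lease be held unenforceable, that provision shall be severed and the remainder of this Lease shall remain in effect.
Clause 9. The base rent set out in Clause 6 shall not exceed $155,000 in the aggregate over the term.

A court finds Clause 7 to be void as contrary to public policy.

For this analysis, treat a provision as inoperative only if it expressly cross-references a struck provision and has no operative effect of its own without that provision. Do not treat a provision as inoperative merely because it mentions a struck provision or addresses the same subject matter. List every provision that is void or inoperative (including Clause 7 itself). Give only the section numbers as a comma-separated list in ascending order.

7

Clause 7 is struck. Although Clause 6 refers to Clause 7, its operative terms do not depend on Clause 7, so it remains in effect. No other provision's operative terms depend on Clause 7. Under the severability clause in Clause 8, the remaining provisions continue in force. The provisions still in force are Clause 1, Clause 2, Clause 3, Clause 4, Clause 5, Clause 6, Clause 8, and Clause 9.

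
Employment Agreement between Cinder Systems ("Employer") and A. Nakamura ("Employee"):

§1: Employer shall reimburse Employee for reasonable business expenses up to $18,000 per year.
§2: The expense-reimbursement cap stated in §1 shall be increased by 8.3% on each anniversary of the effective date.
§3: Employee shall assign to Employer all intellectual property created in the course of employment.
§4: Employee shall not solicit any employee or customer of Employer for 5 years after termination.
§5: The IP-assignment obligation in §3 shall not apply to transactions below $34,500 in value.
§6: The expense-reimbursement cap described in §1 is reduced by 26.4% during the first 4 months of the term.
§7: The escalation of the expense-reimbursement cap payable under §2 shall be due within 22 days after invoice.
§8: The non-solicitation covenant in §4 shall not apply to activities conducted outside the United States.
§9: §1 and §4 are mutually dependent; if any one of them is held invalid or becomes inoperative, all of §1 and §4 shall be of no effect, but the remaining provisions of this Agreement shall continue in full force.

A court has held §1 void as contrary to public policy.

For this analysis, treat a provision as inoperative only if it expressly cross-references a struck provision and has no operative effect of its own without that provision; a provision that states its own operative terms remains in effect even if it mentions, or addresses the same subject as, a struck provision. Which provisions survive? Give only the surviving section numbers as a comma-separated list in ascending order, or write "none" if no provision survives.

§1 is struck. The whole of §2 is the escalation of the expense-reimbursement cap, defined by reference to §1, so §2 cannot stand once §1 is removed. §6 does nothing except set the introductory reduction to the expense-reimbursement cap by reference to §1; with §1 gone it has no independent effect and is inoperative. §7 does nothing except set the payment deadline for the escalation of the expense-reimbursement cap by reference to §2; with §2 gone it has no independent effect and is inoperative. §9 declares §1 and §4 mutually dependent; since one of them has fallen, all of them are of no effect. That brings down §4 as well. §8 in turn depends solely on a provision now struck and likewise falls. The remainder continues in force under §9. That leaves §3, §5, and §9 in effect.

3, 5, 9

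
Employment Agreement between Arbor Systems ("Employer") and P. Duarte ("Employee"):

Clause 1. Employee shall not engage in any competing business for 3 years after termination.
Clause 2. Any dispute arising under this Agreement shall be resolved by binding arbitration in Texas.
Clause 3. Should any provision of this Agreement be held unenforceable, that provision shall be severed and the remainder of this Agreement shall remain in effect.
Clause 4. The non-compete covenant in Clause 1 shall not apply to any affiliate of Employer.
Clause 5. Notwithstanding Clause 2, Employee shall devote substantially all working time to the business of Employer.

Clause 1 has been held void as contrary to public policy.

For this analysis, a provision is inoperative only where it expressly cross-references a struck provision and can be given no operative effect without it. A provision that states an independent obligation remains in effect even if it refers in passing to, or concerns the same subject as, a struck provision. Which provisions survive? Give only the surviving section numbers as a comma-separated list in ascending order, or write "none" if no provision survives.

2, 3, 5

Clause 1 is struck. Clause 4 has no operative effect of its own apart from Clause 1 and is therefore inoperative. Under the severability clause in Clause 3, the remaining provisions continue in force. Clause 2, Clause 3, and Clause 5 remain in effect.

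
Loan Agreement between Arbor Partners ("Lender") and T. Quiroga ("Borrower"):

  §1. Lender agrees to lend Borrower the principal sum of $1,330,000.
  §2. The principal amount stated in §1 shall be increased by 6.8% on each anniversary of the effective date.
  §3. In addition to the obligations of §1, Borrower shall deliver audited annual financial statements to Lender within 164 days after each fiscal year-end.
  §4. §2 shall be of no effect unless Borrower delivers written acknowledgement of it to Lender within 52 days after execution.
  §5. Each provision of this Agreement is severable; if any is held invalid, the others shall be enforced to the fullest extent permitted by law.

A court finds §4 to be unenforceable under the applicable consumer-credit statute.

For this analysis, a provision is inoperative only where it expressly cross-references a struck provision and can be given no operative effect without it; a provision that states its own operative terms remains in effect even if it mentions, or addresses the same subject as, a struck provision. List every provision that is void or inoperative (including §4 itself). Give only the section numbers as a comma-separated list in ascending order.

4

§4 is struck. Nothing else in the Agreement is defined by reference to §4. §5 is a severability clause and preserves every provision that can still be given independent effect. §1, §2, §3, and §5 remain in effect.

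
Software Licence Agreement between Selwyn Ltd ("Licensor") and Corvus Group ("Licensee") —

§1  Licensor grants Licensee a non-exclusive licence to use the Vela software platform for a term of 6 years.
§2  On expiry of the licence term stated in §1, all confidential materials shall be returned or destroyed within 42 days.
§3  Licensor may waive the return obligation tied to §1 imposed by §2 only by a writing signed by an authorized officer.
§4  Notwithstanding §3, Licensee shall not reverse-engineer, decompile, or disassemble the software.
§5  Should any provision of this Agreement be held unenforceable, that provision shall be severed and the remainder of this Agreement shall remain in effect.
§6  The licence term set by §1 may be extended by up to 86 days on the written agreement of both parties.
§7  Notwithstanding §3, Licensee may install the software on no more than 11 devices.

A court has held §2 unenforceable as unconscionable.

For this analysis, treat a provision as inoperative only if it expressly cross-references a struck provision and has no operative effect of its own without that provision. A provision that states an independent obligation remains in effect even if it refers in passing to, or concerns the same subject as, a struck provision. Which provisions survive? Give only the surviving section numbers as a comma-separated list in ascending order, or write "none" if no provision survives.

1, 4, 5, 6, 7

§2 is struck. §3 operates only by reference to §2, so it falls with §2. Although §7 refers to §3, its operative terms do not depend on §3, so it remains in effect. §4 mentions §3 but its own obligation stands independently of §3, so §4 is not affected. Under the severability clause in §5, the remaining provisions continue in force. That leaves §1, §4, §5, §6, and §7 in effect.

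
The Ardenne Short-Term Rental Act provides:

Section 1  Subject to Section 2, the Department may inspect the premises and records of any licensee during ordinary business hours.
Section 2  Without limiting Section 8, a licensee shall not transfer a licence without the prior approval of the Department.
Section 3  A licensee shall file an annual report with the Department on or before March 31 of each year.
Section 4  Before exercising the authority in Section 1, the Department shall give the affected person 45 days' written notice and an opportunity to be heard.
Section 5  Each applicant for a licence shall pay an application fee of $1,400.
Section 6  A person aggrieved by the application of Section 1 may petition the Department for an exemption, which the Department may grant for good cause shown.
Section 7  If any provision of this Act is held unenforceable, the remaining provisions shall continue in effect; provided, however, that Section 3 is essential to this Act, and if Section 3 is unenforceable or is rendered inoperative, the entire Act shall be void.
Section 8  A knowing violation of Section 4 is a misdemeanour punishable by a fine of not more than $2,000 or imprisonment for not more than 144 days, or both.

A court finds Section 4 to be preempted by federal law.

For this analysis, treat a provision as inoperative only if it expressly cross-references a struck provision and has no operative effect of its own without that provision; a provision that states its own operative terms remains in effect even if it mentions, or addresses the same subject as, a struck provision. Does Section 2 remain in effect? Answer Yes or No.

Section 4 is struck. Section 8 has no operative effect of its own apart from Section 4 and is therefore inoperative. Although Section 2 refers to Section 8, its operative terms do not depend on Section 8, so it remains in effect. Section 7 makes Section 3 an essential term, but Section 3 is unaffected, so the severability proviso in Section 7 preserves the remaining provisions. That leaves Section 1, Section 2, Section 3, Section 5, Section 6, and Section 7 in effect. Section 2 is among the surviving provisions, so the answer is yes.

Yes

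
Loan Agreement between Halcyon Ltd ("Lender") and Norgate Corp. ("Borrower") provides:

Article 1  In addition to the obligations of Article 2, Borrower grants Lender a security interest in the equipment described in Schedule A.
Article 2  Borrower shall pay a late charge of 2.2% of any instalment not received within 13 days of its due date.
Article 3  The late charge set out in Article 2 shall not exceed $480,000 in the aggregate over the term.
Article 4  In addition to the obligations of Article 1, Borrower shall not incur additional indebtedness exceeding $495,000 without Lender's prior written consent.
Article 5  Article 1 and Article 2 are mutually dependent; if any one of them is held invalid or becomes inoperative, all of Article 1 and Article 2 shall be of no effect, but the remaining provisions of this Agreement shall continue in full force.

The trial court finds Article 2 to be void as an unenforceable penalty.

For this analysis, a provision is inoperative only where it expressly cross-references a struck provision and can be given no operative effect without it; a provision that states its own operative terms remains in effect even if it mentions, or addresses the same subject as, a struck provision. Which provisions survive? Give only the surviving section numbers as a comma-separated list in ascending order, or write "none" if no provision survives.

4, 5

Article 2 is struck. The whole of Article 3 is the aggregate cap on the late charge, defined by reference to Article 2, so Article 3 cannot stand once Article 2 is removed. Article 4 mentions Article 1 but its own obligation stands independently of Article 1, so Article 4 is not affected. Article 5 declares Article 1 and Article 2 mutually dependent; since one of them has fallen, all of them are of no effect. That brings down Article 1 as well. The remainder continues in force under Article 5. The provisions still in force are Article 4 and Article 5.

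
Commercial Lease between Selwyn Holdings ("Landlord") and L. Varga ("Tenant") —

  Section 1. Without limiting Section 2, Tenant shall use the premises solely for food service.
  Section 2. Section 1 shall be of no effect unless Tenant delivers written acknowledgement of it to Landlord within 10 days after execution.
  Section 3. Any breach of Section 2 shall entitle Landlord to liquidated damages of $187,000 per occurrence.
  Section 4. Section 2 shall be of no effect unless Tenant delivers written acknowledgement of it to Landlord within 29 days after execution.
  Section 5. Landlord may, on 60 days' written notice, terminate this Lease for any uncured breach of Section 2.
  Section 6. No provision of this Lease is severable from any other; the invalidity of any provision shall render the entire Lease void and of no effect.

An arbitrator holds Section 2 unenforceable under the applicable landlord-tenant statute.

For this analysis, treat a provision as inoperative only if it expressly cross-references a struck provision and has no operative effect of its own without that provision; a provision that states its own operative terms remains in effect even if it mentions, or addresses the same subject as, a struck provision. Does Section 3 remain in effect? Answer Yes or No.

No

Section 2 is struck. Section 3 has no operative effect of its own apart from Section 2 and is therefore inoperative. Section 4 merely fixes the acknowledgement condition for Section 2; with Section 2 gone it has nothing to operate on and falls away. The only function of Section 5 is the termination right for breach of Section 2, so it cannot stand once Section 2 is removed. Section 6 provides that the Lease is not severable, so the invalidity of any one provision voids the entire Lease. No provision of the Lease survives. Section 3 is among the inoperative provisions, so the answer is no.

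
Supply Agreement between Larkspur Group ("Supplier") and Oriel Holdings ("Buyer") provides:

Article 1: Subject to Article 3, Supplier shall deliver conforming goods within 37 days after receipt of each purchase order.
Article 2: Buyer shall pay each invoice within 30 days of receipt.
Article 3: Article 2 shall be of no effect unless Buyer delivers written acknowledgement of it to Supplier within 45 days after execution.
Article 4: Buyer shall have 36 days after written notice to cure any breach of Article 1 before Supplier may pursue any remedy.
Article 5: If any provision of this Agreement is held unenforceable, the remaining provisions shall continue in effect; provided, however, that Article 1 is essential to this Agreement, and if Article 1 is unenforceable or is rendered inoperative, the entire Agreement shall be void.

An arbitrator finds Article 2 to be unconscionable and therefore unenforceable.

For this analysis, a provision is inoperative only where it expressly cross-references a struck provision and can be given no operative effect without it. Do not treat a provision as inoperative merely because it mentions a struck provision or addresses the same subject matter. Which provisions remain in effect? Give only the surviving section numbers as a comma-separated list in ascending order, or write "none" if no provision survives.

Article 2 is struck. Article 3 merely fixes the acknowledgement condition for Article 2; with Article 2 gone it has nothing to operate on and falls away. Although Article 1 refers to Article 3, its operative terms do not depend on Article 3, so it remains in effect. Article 5 makes Article 1 an essential term, but Article 1 is unaffected, so the severability proviso in Article 5 preserves the remaining provisions. Article 1, Article 4, and Article 5 remain in effect.

1, 4, 5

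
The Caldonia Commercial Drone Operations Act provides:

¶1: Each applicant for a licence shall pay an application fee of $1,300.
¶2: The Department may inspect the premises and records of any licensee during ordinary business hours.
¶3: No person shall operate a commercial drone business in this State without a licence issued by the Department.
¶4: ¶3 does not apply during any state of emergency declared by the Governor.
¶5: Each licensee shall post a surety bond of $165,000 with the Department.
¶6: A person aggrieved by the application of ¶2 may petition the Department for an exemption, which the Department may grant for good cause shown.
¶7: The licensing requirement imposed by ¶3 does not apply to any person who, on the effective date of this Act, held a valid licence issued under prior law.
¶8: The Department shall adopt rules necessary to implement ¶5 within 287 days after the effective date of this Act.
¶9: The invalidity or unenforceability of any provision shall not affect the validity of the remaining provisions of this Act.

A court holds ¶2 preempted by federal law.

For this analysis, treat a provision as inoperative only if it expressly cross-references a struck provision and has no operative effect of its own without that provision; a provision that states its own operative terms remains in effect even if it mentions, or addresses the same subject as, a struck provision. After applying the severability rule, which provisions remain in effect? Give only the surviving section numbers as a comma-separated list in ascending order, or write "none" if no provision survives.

1, 3, 4, 5, 7, 8, 9

¶2 is struck. ¶6 has no operative effect of its own apart from ¶2 and is therefore inoperative. Under the severability clause in ¶9, the remaining provisions continue in force. The provisions still in force are ¶1, ¶3, ¶4, ¶5, ¶7, ¶8, and ¶9.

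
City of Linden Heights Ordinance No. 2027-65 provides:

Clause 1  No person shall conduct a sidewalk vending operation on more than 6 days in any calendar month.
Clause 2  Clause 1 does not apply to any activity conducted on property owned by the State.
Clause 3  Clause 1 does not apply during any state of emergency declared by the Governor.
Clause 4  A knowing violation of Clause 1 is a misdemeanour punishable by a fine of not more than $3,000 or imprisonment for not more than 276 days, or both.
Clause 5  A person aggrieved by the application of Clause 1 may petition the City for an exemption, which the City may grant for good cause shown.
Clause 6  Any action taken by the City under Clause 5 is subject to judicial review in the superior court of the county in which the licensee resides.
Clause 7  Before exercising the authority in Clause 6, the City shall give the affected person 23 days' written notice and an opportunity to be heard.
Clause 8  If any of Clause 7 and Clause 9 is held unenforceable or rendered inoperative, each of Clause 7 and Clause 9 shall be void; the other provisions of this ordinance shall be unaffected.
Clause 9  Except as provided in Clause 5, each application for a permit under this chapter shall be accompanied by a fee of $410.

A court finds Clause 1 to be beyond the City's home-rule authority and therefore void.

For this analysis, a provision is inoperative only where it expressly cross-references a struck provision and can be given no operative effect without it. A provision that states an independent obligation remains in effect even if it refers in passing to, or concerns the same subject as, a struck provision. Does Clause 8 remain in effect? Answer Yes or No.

Clause 1 is struck. Clause 2 merely fixes the public-property exemption from Clause 1; with Clause 1 gone it has nothing to operate on and falls away. Clause 3 operates only by reference to Clause 1, so it falls with Clause 1. The only function of Clause 4 is the criminal penalty for violating Clause 1, so it cannot stand once Clause 1 is removed. Clause 5 operates only by reference to Clause 1, so it falls with Clause 1. Clause 6 has no operative effect of its own apart from Clause 5 and is therefore inoperative. The only function of Clause 7 is the notice-and-hearing requirement for Clause 6, so it cannot stand once Clause 6 is removed. Clause 8 declares Clause 7 and Clause 9 mutually dependent; since one of them has fallen, all of them are of no effect. That brings down Clause 9 as well. The remainder continues in force under Clause 8. Only Clause 8 remains in effect. Clause 8 is among the surviving provisions, so the answer is yes.

Yes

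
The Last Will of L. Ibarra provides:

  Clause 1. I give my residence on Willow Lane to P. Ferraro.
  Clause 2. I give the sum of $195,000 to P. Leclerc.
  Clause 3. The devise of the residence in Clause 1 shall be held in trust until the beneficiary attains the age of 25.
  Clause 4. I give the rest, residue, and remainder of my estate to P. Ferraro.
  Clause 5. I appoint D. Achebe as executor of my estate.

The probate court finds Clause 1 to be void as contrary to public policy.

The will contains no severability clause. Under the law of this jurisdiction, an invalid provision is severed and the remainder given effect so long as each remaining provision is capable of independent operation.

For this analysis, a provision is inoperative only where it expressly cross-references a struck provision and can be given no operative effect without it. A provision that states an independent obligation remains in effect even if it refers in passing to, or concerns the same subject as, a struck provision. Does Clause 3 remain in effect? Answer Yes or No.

No

Clause 1 is struck. The only function of Clause 3 is the trust for Clause 1, so it cannot stand once Clause 1 is removed. With no severability clause, the stated default rule severs what cannot stand and enforces each remaining provision that can operate on its own. Clause 2, Clause 4, and Clause 5 remain in effect. Clause 3 is among the inoperative provisions, so the answer is no.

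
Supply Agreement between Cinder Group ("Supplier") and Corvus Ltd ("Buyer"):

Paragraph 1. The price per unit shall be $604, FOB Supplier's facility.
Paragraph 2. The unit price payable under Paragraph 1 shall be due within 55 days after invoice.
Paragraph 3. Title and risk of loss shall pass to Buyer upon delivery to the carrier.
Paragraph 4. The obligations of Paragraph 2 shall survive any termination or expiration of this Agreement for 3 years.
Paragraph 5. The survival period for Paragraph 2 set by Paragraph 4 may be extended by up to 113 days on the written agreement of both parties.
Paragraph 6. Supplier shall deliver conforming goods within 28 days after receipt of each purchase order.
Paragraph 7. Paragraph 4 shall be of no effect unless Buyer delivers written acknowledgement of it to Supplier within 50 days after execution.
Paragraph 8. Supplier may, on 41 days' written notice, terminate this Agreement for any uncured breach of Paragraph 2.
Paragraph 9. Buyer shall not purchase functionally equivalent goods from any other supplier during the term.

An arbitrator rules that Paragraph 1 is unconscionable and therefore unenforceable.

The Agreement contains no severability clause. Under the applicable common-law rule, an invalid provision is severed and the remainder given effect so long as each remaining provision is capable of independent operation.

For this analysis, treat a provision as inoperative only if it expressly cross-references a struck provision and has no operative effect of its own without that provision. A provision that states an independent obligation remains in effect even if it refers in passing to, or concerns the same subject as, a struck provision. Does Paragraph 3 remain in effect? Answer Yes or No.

Paragraph 1 is struck. Paragraph 2 does nothing except set the payment deadline for the unit price by reference to Paragraph 1; with Paragraph 1 gone it has no independent effect and is inoperative. Paragraph 4 operates only by reference to Paragraph 2, so it falls with Paragraph 2. Paragraph 8 has no operative effect of its own apart from Paragraph 2 and is therefore inoperative. Paragraph 5 does nothing except set the extension of the survival period for Paragraph 2 by reference to Paragraph 4; with Paragraph 4 gone it has no independent effect and is inoperative. Paragraph 7 has no operative effect of its own apart from Paragraph 4 and is therefore inoperative. With no severability clause, the stated default rule severs what cannot stand and enforces each remaining provision that can operate on its own. The provisions still in force are Paragraph 3, Paragraph 6, and Paragraph 9. Paragraph 3 is among the surviving provisions, so the answer is yes.

Yes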